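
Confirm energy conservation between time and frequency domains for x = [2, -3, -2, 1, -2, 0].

Time domain:
Σ|x[n]|² = |2|² + |-3|² + |-2|² + |1|² + |-2|² + |0|² = 22.0000

Frequency domain:
(1/6)Σ|X[k]|² = (1/6)(|-4|² + |1.5000+2.5981i|² + |6.5000+2.5981i|² + |0|² + |6.5000-2.5981i|² + |1.5000-2.5981i|²) = (1/6)·132.0000 = 22.0000

Both sides agree, confirming Parseval's theorem.

Σ|x[n]|² = (1/N)Σ|X[k]|² = 22.0000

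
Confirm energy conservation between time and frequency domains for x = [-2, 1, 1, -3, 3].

Time domain:
Σ|x[n]|² = |-2|² + |1|² + |1|² + |-3|² + |3|² = 24.0000

Frequency domain:
(1/5)Σ|X[k]|² = (1/5)(|0|² + |0.8541-0.4490i|² + |-5.8541+4.9798i|² + |-5.8541-4.9798i|² + |0.8541+0.4490i|²) = (1/5)·120.0000 = 24.0000

Both sides agree, confirming Parseval's theorem.

Σ|x[n]|² = (1/N)Σ|X[k]|² = 24.0000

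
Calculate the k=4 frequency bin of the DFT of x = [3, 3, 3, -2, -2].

X[4] = Σ(n=0 to 4) x[n] · ω_5^(4n) where ω_5 = e^(-2πi/5)
= (3)·ω_5^0 + (3)·ω_5^4 + (3)·ω_5^8 + (-2)·ω_5^12 + (-2)·ω_5^16

X[4] = 2.5000+7.6942i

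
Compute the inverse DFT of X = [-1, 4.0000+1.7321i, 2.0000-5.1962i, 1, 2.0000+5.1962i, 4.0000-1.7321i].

x[n] = (1/6) Σ(k=0 to 5) X[k] · e^(2πikn/6)

Computing each x[n]:
x[0] = 2
x[1] = 1
x[2] = -3
x[3] = -1
x[4] = 1
x[5] = -1

x = [2, 1, -3, -1, 1, -1]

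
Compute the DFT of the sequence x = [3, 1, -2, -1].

X[k] = Σ(n=0 to 3) x[n] · ω_4^(nk)
where ω_4 = e^(-2πi/4)

Computing each X[k]:
X[0] = 1
X[1] = 5-2i
X[2] = 1
X[3] = 5+2i

X = [1, 5-2i, 1, 5+2i]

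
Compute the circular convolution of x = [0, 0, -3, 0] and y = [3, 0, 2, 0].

(x ⊛ y)[n] = Σ(m=0 to 3) x[m] · y[(n-m) mod 4]

Computing each output sample:
(x ⊛ y)[0] = -6
(x ⊛ y)[1] = 0
(x ⊛ y)[2] = -9
(x ⊛ y)[3] = 0

x ⊛ y = [-6, 0, -9, 0]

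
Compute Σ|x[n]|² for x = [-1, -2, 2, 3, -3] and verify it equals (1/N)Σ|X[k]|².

Time domain:
Σ|x[n]|² = |-1|² + |-2|² + |2|² + |3|² + |-3|² = 27.0000

Frequency domain:
(1/5)Σ|X[k]|² = (1/5)(|-1|² + |-6.5902-0.3633i|² + |4.5902-1.5388i|² + |4.5902+1.5388i|² + |-6.5902+0.3633i|²) = (1/5)·135.0000 = 27.0000

Both sides agree, confirming Parseval's theorem.

Σ|x[n]|² = (1/N)Σ|X[k]|² = 27.0000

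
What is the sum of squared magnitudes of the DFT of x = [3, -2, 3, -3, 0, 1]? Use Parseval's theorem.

Parseval: Σ|x[n]|² = (1/N)Σ|X[k]|², so Σ|X[k]|² = N·Σ|x[n]|² = 6·32.0000

Σ|X[k]|² = N·Σ|x[n]|² = 6·32.0000 = 192.0000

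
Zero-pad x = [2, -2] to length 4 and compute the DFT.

Original 2-point DFT: [0, 4]
Zero-padded 4-point DFT provides frequency interpolation.

DFT_4([x, 0, ...]) = [0, 2+2i, 4, 2-2i]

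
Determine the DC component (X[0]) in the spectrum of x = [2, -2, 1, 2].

X[0] = Σ(n=0 to 3) x[n] · ω_4^0 = Σ x[n]
= (2) + (-2) + (1) + (2)

X[0] = 3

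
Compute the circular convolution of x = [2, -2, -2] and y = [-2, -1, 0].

(x ⊛ y)[n] = Σ(m=0 to 2) x[m] · y[(n-m) mod 3]

Computing each output sample:
(x ⊛ y)[0] = -2
(x ⊛ y)[1] = 2
(x ⊛ y)[2] = 6

x ⊛ y = [-2, 2, 6]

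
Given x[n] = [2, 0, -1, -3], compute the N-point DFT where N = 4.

X[k] = Σ(n=0 to 3) x[n] · ω_4^(nk)
where ω_4 = e^(-2πi/4)

Computing each X[k]:
X[0] = -2
X[1] = 3-3i
X[2] = 4
X[3] = 3+3i

X = [-2, 3-3i, 4, 3+3i]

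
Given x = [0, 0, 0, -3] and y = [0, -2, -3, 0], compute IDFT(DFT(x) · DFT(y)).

(x ⊛ y)[n] = Σ(m=0 to 3) x[m] · y[(n-m) mod 4]

Computing each output sample:
(x ⊛ y)[0] = 6
(x ⊛ y)[1] = 9
(x ⊛ y)[2] = 0
(x ⊛ y)[3] = 0

x ⊛ y = [6, 9, 0, 0]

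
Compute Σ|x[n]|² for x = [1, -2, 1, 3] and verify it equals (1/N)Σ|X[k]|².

Time domain:
Σ|x[n]|² = |1|² + |-2|² + |1|² + |3|² = 15.0000

Frequency domain:
(1/4)Σ|X[k]|² = (1/4)(|3|² + |5i|² + |1|² + |-5i|²) = (1/4)·60.0000 = 15.0000

Both sides agree, confirming Parseval's theorem.

Σ|x[n]|² = (1/N)Σ|X[k]|² = 15.0000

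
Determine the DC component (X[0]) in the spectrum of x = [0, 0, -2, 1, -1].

X[0] = Σ(n=0 to 4) x[n] · ω_5^0 = Σ x[n]
= (0) + (0) + (-2) + (1) + (-1)

X[0] = -2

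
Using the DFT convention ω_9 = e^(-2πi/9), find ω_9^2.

ω_9^2 = e^(-2πi·2/9)
= cos(-2π·2/9) + i·sin(-2π·2/9)
= cos(-4π/9) + i·sin(-4π/9)

ω_9^2 = cos(-4π/9) + i·sin(-4π/9) = 0.1736-0.9848i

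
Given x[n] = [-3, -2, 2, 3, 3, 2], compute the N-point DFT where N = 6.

X[k] = Σ(n=0 to 5) x[n] · ω_6^(nk)
where ω_6 = e^(-2πi/6)

Computing each X[k]:
X[0] = 5
X[1] = -8.5000+4.3301i
X[2] = -2.5000+2.5981i
X[3] = -1
X[4] = -2.5000-2.5981i
X[5] = -8.5000-4.3301i

X = [5, -8.5000+4.3301i, -2.5000+2.5981i, -1, -2.5000-2.5981i, -8.5000-4.3301i]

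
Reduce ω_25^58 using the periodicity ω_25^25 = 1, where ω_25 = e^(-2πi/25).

Since ω_25^25 = 1, powers reduce modulo 25.
58 mod 25 = 8
So ω_25^58 = ω_25^8 = e^(-2πi·8/25)

ω_25^58 = ω_25^8 = -0.4258-0.9048i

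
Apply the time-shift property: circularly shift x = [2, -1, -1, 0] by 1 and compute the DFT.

Time shift by 1: X_shifted[k] = ω_4^(1k) · X[k]
Shifted x = [0, 2, -1, -1]

DFT(x[n-1]) = [0, 1-3i, -2, 1+3i]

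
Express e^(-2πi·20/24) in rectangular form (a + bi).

ω_24^20 = e^(-2πi·20/24)
= cos(-2π·20/24) + i·sin(-2π·20/24)
= cos(-40π/24) + i·sin(-40π/24)

ω_24^20 = cos(-40π/24) + i·sin(-40π/24) = 0.5000+0.8660i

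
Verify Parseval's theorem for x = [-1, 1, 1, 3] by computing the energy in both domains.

Time domain:
Σ|x[n]|² = |-1|² + |1|² + |1|² + |3|² = 12.0000

Frequency domain:
(1/4)Σ|X[k]|² = (1/4)(|4|² + |-2+2i|² + |-4|² + |-2-2i|²) = (1/4)·48.0000 = 12.0000

Both sides agree, confirming Parseval's theorem.

Σ|x[n]|² = (1/N)Σ|X[k]|² = 12.0000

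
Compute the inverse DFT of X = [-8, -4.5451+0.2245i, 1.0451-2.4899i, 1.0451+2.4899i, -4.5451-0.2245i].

x[n] = (1/5) Σ(k=0 to 4) X[k] · e^(2πikn/5)

Computing each x[n]:
x[0] = -3
x[1] = -2
x[2] = -1
x[3] = 1
x[4] = -3

x = [-3, -2, -1, 1, -3]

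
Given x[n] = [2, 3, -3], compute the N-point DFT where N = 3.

X[k] = Σ(n=0 to 2) x[n] · ω_3^(nk)
where ω_3 = e^(-2πi/3)

Computing each X[k]:
X[0] = 2
X[1] = 2.0000-5.1962i
X[2] = 2.0000+5.1962i

X = [2, 2.0000-5.1962i, 2.0000+5.1962i]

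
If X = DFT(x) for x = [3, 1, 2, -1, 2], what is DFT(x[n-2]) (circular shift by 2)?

Time shift by 2: X_shifted[k] = ω_5^(2k) · X[k]
Shifted x = [-1, 2, 3, 1, 2]

DFT(x[n-2]) = [7, -3.0000-1.1756i, -3.0000+1.9021i, -3.0000-1.9021i, -3.0000+1.1756i]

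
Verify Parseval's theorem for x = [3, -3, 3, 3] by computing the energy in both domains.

Time domain:
Σ|x[n]|² = |3|² + |-3|² + |3|² + |3|² = 36.0000

Frequency domain:
(1/4)Σ|X[k]|² = (1/4)(|6|² + |6i|² + |6|² + |-6i|²) = (1/4)·144.0000 = 36.0000

Both sides agree, confirming Parseval's theorem.

Σ|x[n]|² = (1/N)Σ|X[k]|² = 36.0000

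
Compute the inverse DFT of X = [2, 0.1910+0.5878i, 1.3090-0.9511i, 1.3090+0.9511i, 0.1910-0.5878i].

x[n] = (1/5) Σ(k=0 to 4) X[k] · e^(2πikn/5)

Computing each x[n]:
x[0] = 1
x[1] = 0
x[2] = 0
x[3] = 1
x[4] = 0

x = [1, 0, 0, 1, 0]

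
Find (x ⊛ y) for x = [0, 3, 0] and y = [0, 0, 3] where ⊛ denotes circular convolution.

(x ⊛ y)[n] = Σ(m=0 to 2) x[m] · y[(n-m) mod 3]

Computing each output sample:
(x ⊛ y)[0] = 9
(x ⊛ y)[1] = 0
(x ⊛ y)[2] = 0

x ⊛ y = [9, 0, 0]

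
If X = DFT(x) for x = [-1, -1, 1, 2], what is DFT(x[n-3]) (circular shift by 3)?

Time shift by 3: X_shifted[k] = ω_4^(3k) · X[k]
Shifted x = [-1, 1, 2, -1]

DFT(x[n-3]) = [1, -3-2i, 1, -3+2i]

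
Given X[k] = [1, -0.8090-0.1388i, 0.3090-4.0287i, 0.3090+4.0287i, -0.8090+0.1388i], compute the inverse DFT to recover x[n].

x[n] = (1/5) Σ(k=0 to 4) X[k] · e^(2πikn/5)

Computing each x[n]:
x[0] = 0
x[1] = 1
x[2] = -1
x[3] = 2
x[4] = -1

x = [0, 1, -1, 2, -1]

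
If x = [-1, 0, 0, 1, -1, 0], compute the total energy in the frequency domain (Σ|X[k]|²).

Parseval: Σ|x[n]|² = (1/N)Σ|X[k]|², so Σ|X[k]|² = N·Σ|x[n]|² = 6·3.0000

Σ|X[k]|² = N·Σ|x[n]|² = 6·3.0000 = 18.0000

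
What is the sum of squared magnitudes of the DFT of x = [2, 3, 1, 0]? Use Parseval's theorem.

Parseval: Σ|x[n]|² = (1/N)Σ|X[k]|², so Σ|X[k]|² = N·Σ|x[n]|² = 4·14.0000

Σ|X[k]|² = N·Σ|x[n]|² = 4·14.0000 = 56.0000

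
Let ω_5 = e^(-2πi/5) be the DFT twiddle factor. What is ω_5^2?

ω_5^2 = e^(-2πi·2/5)
= cos(-2π·2/5) + i·sin(-2π·2/5)
= cos(-4π/5) + i·sin(-4π/5)

ω_5^2 = cos(-4π/5) + i·sin(-4π/5) = -0.8090-0.5878i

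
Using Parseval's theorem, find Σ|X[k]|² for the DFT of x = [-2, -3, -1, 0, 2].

Parseval: Σ|x[n]|² = (1/N)Σ|X[k]|², so Σ|X[k]|² = N·Σ|x[n]|² = 5·18.0000

Σ|X[k]|² = N·Σ|x[n]|² = 5·18.0000 = 90.0000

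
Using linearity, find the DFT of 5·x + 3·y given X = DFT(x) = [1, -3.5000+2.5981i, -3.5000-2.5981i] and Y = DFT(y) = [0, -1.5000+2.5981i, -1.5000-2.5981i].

By linearity: DFT(5x + 3y) = 5·DFT(x) + 3·DFT(y)
= 5·[1, -3.5000+2.5981i, -3.5000-2.5981i] + 3·[0, -1.5000+2.5981i, -1.5000-2.5981i]

Computing element-wise:
Z[0] = 5·(1) + 3·(0) = 5
Z[1] = 5·(-3.5000+2.5981i) + 3·(-1.5000+2.5981i) = -22.0000+20.7848i
Z[2] = 5·(-3.5000-2.5981i) + 3·(-1.5000-2.5981i) = -22.0000-20.7848i

DFT(5x + 3y) = 5·X + 3·Y = [5, -22.0000+20.7848i, -22.0000-20.7848i]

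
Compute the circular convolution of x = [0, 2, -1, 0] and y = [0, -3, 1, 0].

(x ⊛ y)[n] = Σ(m=0 to 3) x[m] · y[(n-m) mod 4]

Computing each output sample:
(x ⊛ y)[0] = -1
(x ⊛ y)[1] = 0
(x ⊛ y)[2] = -6
(x ⊛ y)[3] = 5

x ⊛ y = [-1, 0, -6, 5]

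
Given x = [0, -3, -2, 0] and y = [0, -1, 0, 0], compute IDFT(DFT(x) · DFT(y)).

(x ⊛ y)[n] = Σ(m=0 to 3) x[m] · y[(n-m) mod 4]

Computing each output sample:
(x ⊛ y)[0] = 0
(x ⊛ y)[1] = 0
(x ⊛ y)[2] = 3
(x ⊛ y)[3] = 2

x ⊛ y = [0, 0, 3, 2]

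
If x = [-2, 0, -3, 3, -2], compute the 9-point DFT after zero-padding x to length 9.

Original 5-point DFT: [-4, -2.6180+1.6246i, -0.3820-6.8819i, -0.3820+6.8819i, -2.6180-1.6246i]
Zero-padded 9-point DFT provides frequency interpolation.

DFT_9([x, 0, ...]) = [-4, -2.1416+1.0404i, -2.2130+2.3386i, 3.5000-0.8660i, -6.1454-6.4961i, -6.1454+6.4961i, 3.5000+0.8660i, -2.2130-2.3386i, -2.1416-1.0404i]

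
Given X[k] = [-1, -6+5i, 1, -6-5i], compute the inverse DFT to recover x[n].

x[n] = (1/4) Σ(k=0 to 3) X[k] · e^(2πikn/4)

Computing each x[n]:
x[0] = -3
x[1] = -3
x[2] = 3
x[3] = 2

x = [-3, -3, 3, 2]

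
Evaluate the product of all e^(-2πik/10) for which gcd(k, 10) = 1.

The primitive 10th roots of unity are ω_10^k for k coprime to 10: k ∈ {1, 3, 7, 9}
Their product equals the constant term of the cyclotomic polynomial Φ_10(x) up to sign.
For n ≥ 3, the product of all primitive nth roots of unity is 1. (For n=1 it is 1; for n=2 it is -1.)

1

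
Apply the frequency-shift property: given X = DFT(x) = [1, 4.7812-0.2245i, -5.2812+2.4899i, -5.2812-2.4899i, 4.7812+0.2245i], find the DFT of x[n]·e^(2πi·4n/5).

Modulation property: DFT(ω_5^(-4n)·x[n]) = X[(k-4) mod 5], so circularly shift X by 4 positions.

X[k-4] = [4.7812-0.2245i, -5.2812+2.4899i, -5.2812-2.4899i, 4.7812+0.2245i, 1]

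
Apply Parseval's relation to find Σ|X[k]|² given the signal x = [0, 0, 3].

Parseval: Σ|x[n]|² = (1/N)Σ|X[k]|², so Σ|X[k]|² = N·Σ|x[n]|² = 3·9.0000

Σ|X[k]|² = N·Σ|x[n]|² = 3·9.0000 = 27.0000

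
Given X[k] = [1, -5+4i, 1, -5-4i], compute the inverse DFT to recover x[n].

x[n] = (1/4) Σ(k=0 to 3) X[k] · e^(2πikn/4)

Computing each x[n]:
x[0] = -2
x[1] = -2
x[2] = 3
x[3] = 2

x = [-2, -2, 3, 2]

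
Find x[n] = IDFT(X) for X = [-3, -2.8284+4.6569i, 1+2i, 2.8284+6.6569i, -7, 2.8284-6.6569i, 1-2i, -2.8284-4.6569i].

x[n] = (1/8) Σ(k=0 to 7) X[k] · e^(2πikn/8)

Computing each x[n]:
x[0] = -1
x[1] = -3
x[2] = -1
x[3] = 0
x[4] = -1
x[5] = 3
x[6] = -2
x[7] = 2

x = [-1, -3, -1, 0, -1, 3, -2, 2]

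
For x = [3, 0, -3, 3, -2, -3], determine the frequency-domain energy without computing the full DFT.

Parseval: Σ|x[n]|² = (1/N)Σ|X[k]|², so Σ|X[k]|² = N·Σ|x[n]|² = 6·40.0000

Σ|X[k]|² = N·Σ|x[n]|² = 6·40.0000 = 240.0000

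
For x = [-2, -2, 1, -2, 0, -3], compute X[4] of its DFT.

X[4] = Σ(n=0 to 5) x[n] · ω_6^(4n) where ω_6 = e^(-2πi/6)
= (-2)·ω_6^0 + (-2)·ω_6^4 + (1)·ω_6^8 + (-2)·ω_6^12 + (0)·ω_6^16 + (-3)·ω_6^20

X[4] = -2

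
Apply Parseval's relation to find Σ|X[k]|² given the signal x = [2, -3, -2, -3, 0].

Parseval: Σ|x[n]|² = (1/N)Σ|X[k]|², so Σ|X[k]|² = N·Σ|x[n]|² = 5·26.0000

Σ|X[k]|² = N·Σ|x[n]|² = 5·26.0000 = 130.0000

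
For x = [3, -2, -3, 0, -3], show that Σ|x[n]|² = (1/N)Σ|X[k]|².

Time domain:
Σ|x[n]|² = |3|² + |-2|² + |-3|² + |0|² + |-3|² = 31.0000

Frequency domain:
(1/5)Σ|X[k]|² = (1/5)(|-5|² + |3.8820+0.8123i|² + |6.1180-3.4410i|² + |6.1180+3.4410i|² + |3.8820-0.8123i|²) = (1/5)·155.0000 = 31.0000

Both sides agree, confirming Parseval's theorem.

Σ|x[n]|² = (1/N)Σ|X[k]|² = 31.0000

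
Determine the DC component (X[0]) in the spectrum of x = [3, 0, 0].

X[0] = Σ(n=0 to 2) x[n] · ω_3^0 = Σ x[n]
= (3) + (0) + (0)

X[0] = 3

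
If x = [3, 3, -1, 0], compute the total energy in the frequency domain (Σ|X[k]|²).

Parseval: Σ|x[n]|² = (1/N)Σ|X[k]|², so Σ|X[k]|² = N·Σ|x[n]|² = 4·19.0000

Σ|X[k]|² = N·Σ|x[n]|² = 4·19.0000 = 76.0000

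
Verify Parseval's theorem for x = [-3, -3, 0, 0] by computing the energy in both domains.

Time domain:
Σ|x[n]|² = |-3|² + |-3|² + |0|² + |0|² = 18.0000

Frequency domain:
(1/4)Σ|X[k]|² = (1/4)(|-6|² + |-3+3i|² + |0|² + |-3-3i|²) = (1/4)·72.0000 = 18.0000

Both sides agree, confirming Parseval's theorem.

Σ|x[n]|² = (1/N)Σ|X[k]|² = 18.0000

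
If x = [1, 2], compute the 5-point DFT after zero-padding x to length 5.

Original 2-point DFT: [3, -1]
Zero-padded 5-point DFT provides frequency interpolation.

DFT_5([x, 0, ...]) = [3, 1.6180-1.9021i, -0.6180-1.1756i, -0.6180+1.1756i, 1.6180+1.9021i]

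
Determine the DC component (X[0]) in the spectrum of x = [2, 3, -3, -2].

X[0] = Σ(n=0 to 3) x[n] · ω_4^0 = Σ x[n]
= (2) + (3) + (-3) + (-2)

X[0] = 0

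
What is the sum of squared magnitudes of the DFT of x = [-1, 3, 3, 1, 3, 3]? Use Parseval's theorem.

Parseval: Σ|x[n]|² = (1/N)Σ|X[k]|², so Σ|X[k]|² = N·Σ|x[n]|² = 6·38.0000

Σ|X[k]|² = N·Σ|x[n]|² = 6·38.0000 = 228.0000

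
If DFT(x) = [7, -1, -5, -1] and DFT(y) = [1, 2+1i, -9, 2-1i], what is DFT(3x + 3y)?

By linearity: DFT(3x + 3y) = 3·DFT(x) + 3·DFT(y)
= 3·[7, -1, -5, -1] + 3·[1, 2+1i, -9, 2-1i]

Computing element-wise:
Z[0] = 3·(7) + 3·(1) = 24
Z[1] = 3·(-1) + 3·(2+1i) = 3+3i
Z[2] = 3·(-5) + 3·(-9) = -42
Z[3] = 3·(-1) + 3·(2-1i) = 3-3i

DFT(3x + 3y) = 3·X + 3·Y = [24, 3+3i, -42, 3-3i]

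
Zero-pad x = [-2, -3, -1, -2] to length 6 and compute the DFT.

Original 4-point DFT: [-8, -1+1i, 2, -1-1i]
Zero-padded 6-point DFT provides frequency interpolation.

DFT_6([x, 0, ...]) = [-8, -1.0000+3.4641i, -2.0000+1.7321i, 2, -2.0000-1.7321i, -1.0000-3.4641i]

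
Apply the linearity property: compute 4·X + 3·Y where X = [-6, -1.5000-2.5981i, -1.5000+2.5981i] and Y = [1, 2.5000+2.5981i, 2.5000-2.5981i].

By linearity: DFT(4x + 3y) = 4·DFT(x) + 3·DFT(y)
= 4·[-6, -1.5000-2.5981i, -1.5000+2.5981i] + 3·[1, 2.5000+2.5981i, 2.5000-2.5981i]

Computing element-wise:
Z[0] = 4·(-6) + 3·(1) = -21
Z[1] = 4·(-1.5000-2.5981i) + 3·(2.5000+2.5981i) = 1.5000-2.5981i
Z[2] = 4·(-1.5000+2.5981i) + 3·(2.5000-2.5981i) = 1.5000+2.5981i

DFT(4x + 3y) = 4·X + 3·Y = [-21, 1.5000-2.5981i, 1.5000+2.5981i]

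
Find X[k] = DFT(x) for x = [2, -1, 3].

X[k] = Σ(n=0 to 2) x[n] · ω_3^(nk)
where ω_3 = e^(-2πi/3)

Computing each X[k]:
X[0] = 4
X[1] = 1.0000+3.4641i
X[2] = 1.0000-3.4641i

X = [4, 1.0000+3.4641i, 1.0000-3.4641i]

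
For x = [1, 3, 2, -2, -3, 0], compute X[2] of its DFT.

X[2] = Σ(n=0 to 5) x[n] · ω_6^(2n) where ω_6 = e^(-2πi/6)
= (1)·ω_6^0 + (3)·ω_6^2 + (2)·ω_6^4 + (-2)·ω_6^6 + (-3)·ω_6^8 + (0)·ω_6^10

X[2] = -2.0000+1.7321i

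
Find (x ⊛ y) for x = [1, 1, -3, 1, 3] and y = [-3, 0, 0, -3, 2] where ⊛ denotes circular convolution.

(x ⊛ y)[n] = Σ(m=0 to 4) x[m] · y[(n-m) mod 5]

Computing each output sample:
(x ⊛ y)[0] = 8
(x ⊛ y)[1] = -12
(x ⊛ y)[2] = 2
(x ⊛ y)[3] = 0
(x ⊛ y)[4] = -10

x ⊛ y = [8, -12, 2, 0, -10]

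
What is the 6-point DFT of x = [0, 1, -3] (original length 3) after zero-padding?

Original 3-point DFT: [-2, 1.0000-3.4641i, 1.0000+3.4641i]
Zero-padded 6-point DFT provides frequency interpolation.

DFT_6([x, 0, ...]) = [-2, 2.0000+1.7321i, 1.0000-3.4641i, -4, 1.0000+3.4641i, 2.0000-1.7321i]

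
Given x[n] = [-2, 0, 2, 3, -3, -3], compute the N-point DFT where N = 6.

X[k] = Σ(n=0 to 5) x[n] · ω_6^(nk)
where ω_6 = e^(-2πi/6)

Computing each X[k]:
X[0] = -3
X[1] = -6.0000-6.9282i
X[2] = 3.0000+1.7321i
X[3] = -3
X[4] = 3.0000-1.7321i
X[5] = -6.0000+6.9282i

X = [-3, -6.0000-6.9282i, 3.0000+1.7321i, -3, 3.0000-1.7321i, -6.0000+6.9282i]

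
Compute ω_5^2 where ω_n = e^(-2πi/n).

ω_5^2 = e^(-2πi·2/5)
= cos(-2π·2/5) + i·sin(-2π·2/5)
= cos(-4π/5) + i·sin(-4π/5)

ω_5^2 = cos(-4π/5) + i·sin(-4π/5) = -0.8090-0.5878i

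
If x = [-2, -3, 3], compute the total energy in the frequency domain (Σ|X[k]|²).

Parseval: Σ|x[n]|² = (1/N)Σ|X[k]|², so Σ|X[k]|² = N·Σ|x[n]|² = 3·22.0000

Σ|X[k]|² = N·Σ|x[n]|² = 3·22.0000 = 66.0000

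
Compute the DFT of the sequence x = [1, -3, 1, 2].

X[k] = Σ(n=0 to 3) x[n] · ω_4^(nk)
where ω_4 = e^(-2πi/4)

Computing each X[k]:
X[0] = 1
X[1] = 5i
X[2] = 3
X[3] = -5i

X = [1, 5i, 3, -5i]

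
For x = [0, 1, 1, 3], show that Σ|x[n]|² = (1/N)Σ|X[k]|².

Time domain:
Σ|x[n]|² = |0|² + |1|² + |1|² + |3|² = 11.0000

Frequency domain:
(1/4)Σ|X[k]|² = (1/4)(|5|² + |-1+2i|² + |-3|² + |-1-2i|²) = (1/4)·44.0000 = 11.0000

Both sides agree, confirming Parseval's theorem.

Σ|x[n]|² = (1/N)Σ|X[k]|² = 11.0000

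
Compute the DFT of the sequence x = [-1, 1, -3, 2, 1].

X[k] = Σ(n=0 to 4) x[n] · ω_5^(nk)
where ω_5 = e^(-2πi/5)

Computing each X[k]:
X[0] = 0
X[1] = 0.4271+2.9389i
X[2] = -2.9271-4.7553i
X[3] = -2.9271+4.7553i
X[4] = 0.4271-2.9389i

X = [0, 0.4271+2.9389i, -2.9271-4.7553i, -2.9271+4.7553i, 0.4271-2.9389i]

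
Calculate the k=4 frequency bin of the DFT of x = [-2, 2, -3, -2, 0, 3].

X[4] = Σ(n=0 to 5) x[n] · ω_6^(4n) where ω_6 = e^(-2πi/6)
= (-2)·ω_6^0 + (2)·ω_6^4 + (-3)·ω_6^8 + (-2)·ω_6^12 + (0)·ω_6^16 + (3)·ω_6^20

X[4] = -5.0000+1.7321i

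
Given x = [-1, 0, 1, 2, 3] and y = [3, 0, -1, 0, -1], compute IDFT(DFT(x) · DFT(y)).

(x ⊛ y)[n] = Σ(m=0 to 4) x[m] · y[(n-m) mod 5]

Computing each output sample:
(x ⊛ y)[0] = -5
(x ⊛ y)[1] = -4
(x ⊛ y)[2] = 2
(x ⊛ y)[3] = 3
(x ⊛ y)[4] = 9

x ⊛ y = [-5, -4, 2, 3, 9]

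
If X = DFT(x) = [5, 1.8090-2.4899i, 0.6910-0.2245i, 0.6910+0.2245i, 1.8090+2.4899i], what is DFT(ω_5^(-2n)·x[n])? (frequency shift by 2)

Modulation property: DFT(ω_5^(-2n)·x[n]) = X[(k-2) mod 5], so circularly shift X by 2 positions.

X[k-2] = [0.6910+0.2245i, 1.8090+2.4899i, 5, 1.8090-2.4899i, 0.6910-0.2245i]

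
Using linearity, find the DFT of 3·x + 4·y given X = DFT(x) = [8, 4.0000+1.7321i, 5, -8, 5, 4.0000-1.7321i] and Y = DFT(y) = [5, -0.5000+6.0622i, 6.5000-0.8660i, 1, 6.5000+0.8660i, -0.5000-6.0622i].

By linearity: DFT(3x + 4y) = 3·DFT(x) + 4·DFT(y)
= 3·[8, 4.0000+1.7321i, 5, -8, 5, 4.0000-1.7321i] + 4·[5, -0.5000+6.0622i, 6.5000-0.8660i, 1, 6.5000+0.8660i, -0.5000-6.0622i]

Computing element-wise:
Z[0] = 3·(8) + 4·(5) = 44
Z[1] = 3·(4.0000+1.7321i) + 4·(-0.5000+6.0622i) = 10.0000+29.4451i
Z[2] = 3·(5) + 4·(6.5000-0.8660i) = 41.0000-3.4640i
Z[3] = 3·(-8) + 4·(1) = -20
Z[4] = 3·(5) + 4·(6.5000+0.8660i) = 41.0000+3.4640i
Z[5] = 3·(4.0000-1.7321i) + 4·(-0.5000-6.0622i) = 10.0000-29.4451i

DFT(3x + 4y) = 3·X + 4·Y = [44, 10.0000+29.4451i, 41.0000-3.4640i, -20, 41.0000+3.4640i, 10.0000-29.4451i]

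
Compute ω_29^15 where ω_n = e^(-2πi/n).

ω_29^15 = e^(-2πi·15/29)
= cos(-2π·15/29) + i·sin(-2π·15/29)
= cos(-30π/29) + i·sin(-30π/29)

ω_29^15 = cos(-30π/29) + i·sin(-30π/29) = -0.9941+0.1081i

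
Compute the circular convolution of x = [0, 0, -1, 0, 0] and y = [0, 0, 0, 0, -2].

(x ⊛ y)[n] = Σ(m=0 to 4) x[m] · y[(n-m) mod 5]

Computing each output sample:
(x ⊛ y)[0] = 0
(x ⊛ y)[1] = 2
(x ⊛ y)[2] = 0
(x ⊛ y)[3] = 0
(x ⊛ y)[4] = 0

x ⊛ y = [0, 2, 0, 0, 0]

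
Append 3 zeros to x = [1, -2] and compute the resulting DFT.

Original 2-point DFT: [-1, 3]
Zero-padded 5-point DFT provides frequency interpolation.

DFT_5([x, 0, ...]) = [-1, 0.3820+1.9021i, 2.6180+1.1756i, 2.6180-1.1756i, 0.3820-1.9021i]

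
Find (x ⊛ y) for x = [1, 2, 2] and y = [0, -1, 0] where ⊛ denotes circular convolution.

(x ⊛ y)[n] = Σ(m=0 to 2) x[m] · y[(n-m) mod 3]

Computing each output sample:
(x ⊛ y)[0] = -2
(x ⊛ y)[1] = -1
(x ⊛ y)[2] = -2

x ⊛ y = [-2, -1, -2]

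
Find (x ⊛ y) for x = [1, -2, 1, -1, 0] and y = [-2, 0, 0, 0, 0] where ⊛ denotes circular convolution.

(x ⊛ y)[n] = Σ(m=0 to 4) x[m] · y[(n-m) mod 5]

Computing each output sample:
(x ⊛ y)[0] = -2
(x ⊛ y)[1] = 4
(x ⊛ y)[2] = -2
(x ⊛ y)[3] = 2
(x ⊛ y)[4] = 0

x ⊛ y = [-2, 4, -2, 2, 0]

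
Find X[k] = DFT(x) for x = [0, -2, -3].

X[k] = Σ(n=0 to 2) x[n] · ω_3^(nk)
where ω_3 = e^(-2πi/3)

Computing each X[k]:
X[0] = -5
X[1] = 2.5000-0.8660i
X[2] = 2.5000+0.8660i

X = [-5, 2.5000-0.8660i, 2.5000+0.8660i]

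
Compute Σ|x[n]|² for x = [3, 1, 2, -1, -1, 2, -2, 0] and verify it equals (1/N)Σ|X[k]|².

Time domain:
Σ|x[n]|² = |3|² + |1|² + |2|² + |-1|² + |-1|² + |2|² + |-2|² + |0|² = 24.0000

Frequency domain:
(1/8)Σ|X[k]|² = (1/8)(|4|² + |4.0000-2.5858i|² + |2-4i|² + |4.0000+5.4142i|² + |0|² + |4.0000-5.4142i|² + |2+4i|² + |4.0000+2.5858i|²) = (1/8)·192.0000 = 24.0000

Both sides agree, confirming Parseval's theorem.

Σ|x[n]|² = (1/N)Σ|X[k]|² = 24.0000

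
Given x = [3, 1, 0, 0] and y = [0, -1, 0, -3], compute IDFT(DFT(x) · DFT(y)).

(x ⊛ y)[n] = Σ(m=0 to 3) x[m] · y[(n-m) mod 4]

Computing each output sample:
(x ⊛ y)[0] = -3
(x ⊛ y)[1] = -3
(x ⊛ y)[2] = -1
(x ⊛ y)[3] = -9

x ⊛ y = [-3, -3, -1, -9]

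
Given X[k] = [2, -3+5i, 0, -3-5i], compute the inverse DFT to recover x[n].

x[n] = (1/4) Σ(k=0 to 3) X[k] · e^(2πikn/4)

Computing each x[n]:
x[0] = -1
x[1] = -2
x[2] = 2
x[3] = 3

x = [-1, -2, 2, 3]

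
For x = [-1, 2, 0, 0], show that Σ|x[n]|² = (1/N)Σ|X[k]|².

Time domain:
Σ|x[n]|² = |-1|² + |2|² + |0|² + |0|² = 5.0000

Frequency domain:
(1/4)Σ|X[k]|² = (1/4)(|1|² + |-1-2i|² + |-3|² + |-1+2i|²) = (1/4)·20.0000 = 5.0000

Both sides agree, confirming Parseval's theorem.

Σ|x[n]|² = (1/N)Σ|X[k]|² = 5.0000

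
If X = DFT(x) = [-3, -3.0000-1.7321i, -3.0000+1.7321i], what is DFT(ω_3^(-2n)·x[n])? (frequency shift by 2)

Modulation property: DFT(ω_3^(-2n)·x[n]) = X[(k-2) mod 3], so circularly shift X by 2 positions.

X[k-2] = [-3.0000-1.7321i, -3.0000+1.7321i, -3]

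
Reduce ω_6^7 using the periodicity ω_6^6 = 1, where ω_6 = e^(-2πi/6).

Since ω_6^6 = 1, powers reduce modulo 6.
7 mod 6 = 1
So ω_6^7 = ω_6^1 = e^(-2πi·1/6)

ω_6^7 = ω_6^1 = 0.5000-0.8660i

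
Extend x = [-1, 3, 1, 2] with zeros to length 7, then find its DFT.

Original 4-point DFT: [5, -2-1i, -5, -2+1i]
Zero-padded 7-point DFT provides frequency interpolation.

DFT_7([x, 0, ...]) = [5, -1.1540-4.1882i, -1.3216-0.9272i, -3.5245-2.4697i, -3.5245+2.4697i, -1.3216+0.9272i, -1.1540+4.1882i]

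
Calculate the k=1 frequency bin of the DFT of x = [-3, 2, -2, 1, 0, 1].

X[1] = Σ(n=0 to 5) x[n] · ω_6^(1n) where ω_6 = e^(-2πi/6)
= (-3)·ω_6^0 + (2)·ω_6^1 + (-2)·ω_6^2 + (1)·ω_6^3 + (0)·ω_6^4 + (1)·ω_6^5

X[1] = -1.5000+0.8660i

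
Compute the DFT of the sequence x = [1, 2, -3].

X[k] = Σ(n=0 to 2) x[n] · ω_3^(nk)
where ω_3 = e^(-2πi/3)

Computing each X[k]:
X[0] = 0
X[1] = 1.5000-4.3301i
X[2] = 1.5000+4.3301i

X = [0, 1.5000-4.3301i, 1.5000+4.3301i]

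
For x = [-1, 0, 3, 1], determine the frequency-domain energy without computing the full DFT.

Parseval: Σ|x[n]|² = (1/N)Σ|X[k]|², so Σ|X[k]|² = N·Σ|x[n]|² = 4·11.0000

Σ|X[k]|² = N·Σ|x[n]|² = 4·11.0000 = 44.0000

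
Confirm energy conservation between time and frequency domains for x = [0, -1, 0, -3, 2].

Time domain:
Σ|x[n]|² = |0|² + |-1|² + |0|² + |-3|² + |2|² = 14.0000

Frequency domain:
(1/5)Σ|X[k]|² = (1/5)(|-2|² + |2.7361+1.0898i|² + |-1.7361+4.6165i|² + |-1.7361-4.6165i|² + |2.7361-1.0898i|²) = (1/5)·70.0000 = 14.0000

Both sides agree, confirming Parseval's theorem.

Σ|x[n]|² = (1/N)Σ|X[k]|² = 14.0000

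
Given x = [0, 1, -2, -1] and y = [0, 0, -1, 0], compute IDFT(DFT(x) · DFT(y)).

(x ⊛ y)[n] = Σ(m=0 to 3) x[m] · y[(n-m) mod 4]

Computing each output sample:
(x ⊛ y)[0] = 2
(x ⊛ y)[1] = 1
(x ⊛ y)[2] = 0
(x ⊛ y)[3] = -1

x ⊛ y = [2, 1, 0, -1]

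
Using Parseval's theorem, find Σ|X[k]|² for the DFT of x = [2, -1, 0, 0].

Parseval: Σ|x[n]|² = (1/N)Σ|X[k]|², so Σ|X[k]|² = N·Σ|x[n]|² = 4·5.0000

Σ|X[k]|² = N·Σ|x[n]|² = 4·5.0000 = 20.0000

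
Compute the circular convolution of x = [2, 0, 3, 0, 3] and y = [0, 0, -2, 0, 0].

(x ⊛ y)[n] = Σ(m=0 to 4) x[m] · y[(n-m) mod 5]

Computing each output sample:
(x ⊛ y)[0] = 0
(x ⊛ y)[1] = -6
(x ⊛ y)[2] = -4
(x ⊛ y)[3] = 0
(x ⊛ y)[4] = -6

x ⊛ y = [0, -6, -4, 0, -6]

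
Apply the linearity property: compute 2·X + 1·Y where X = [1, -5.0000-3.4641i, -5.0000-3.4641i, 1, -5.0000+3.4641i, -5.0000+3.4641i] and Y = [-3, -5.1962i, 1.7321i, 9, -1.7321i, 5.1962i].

By linearity: DFT(2x + 1y) = 2·DFT(x) + 1·DFT(y)
= 2·[1, -5.0000-3.4641i, -5.0000-3.4641i, 1, -5.0000+3.4641i, -5.0000+3.4641i] + 1·[-3, -5.1962i, 1.7321i, 9, -1.7321i, 5.1962i]

Computing element-wise:
Z[0] = 2·(1) + 1·(-3) = -1
Z[1] = 2·(-5.0000-3.4641i) + 1·(-5.1962i) = -10.0000-12.1244i
Z[2] = 2·(-5.0000-3.4641i) + 1·(1.7321i) = -10.0000-5.1961i
Z[3] = 2·(1) + 1·(9) = 11
Z[4] = 2·(-5.0000+3.4641i) + 1·(-1.7321i) = -10.0000+5.1961i
Z[5] = 2·(-5.0000+3.4641i) + 1·(5.1962i) = -10.0000+12.1244i

DFT(2x + 1y) = 2·X + 1·Y = [-1, -10.0000-12.1244i, -10.0000-5.1961i, 11, -10.0000+5.1961i, -10.0000+12.1244i]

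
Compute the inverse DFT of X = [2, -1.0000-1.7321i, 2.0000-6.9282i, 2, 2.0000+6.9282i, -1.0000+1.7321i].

x[n] = (1/6) Σ(k=0 to 5) X[k] · e^(2πikn/6)

Computing each x[n]:
x[0] = 1
x[1] = 2
x[2] = -1
x[3] = 1
x[4] = 2
x[5] = -3

x = [1, 2, -1, 1, 2, -3]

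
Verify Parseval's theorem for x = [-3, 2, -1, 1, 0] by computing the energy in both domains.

Time domain:
Σ|x[n]|² = |-3|² + |2|² + |-1|² + |1|² + |0|² = 15.0000

Frequency domain:
(1/5)Σ|X[k]|² = (1/5)(|-1|² + |-2.3820-0.7265i|² + |-4.6180-3.0777i|² + |-4.6180+3.0777i|² + |-2.3820+0.7265i|²) = (1/5)·75.0000 = 15.0000

Both sides agree, confirming Parseval's theorem.

Σ|x[n]|² = (1/N)Σ|X[k]|² = 15.0000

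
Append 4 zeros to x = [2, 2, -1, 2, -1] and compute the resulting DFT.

Original 5-point DFT: [4, 1.5000-1.0898i, 1.5000-4.6165i, 1.5000+4.6165i, 1.5000+1.0898i]
Zero-padded 9-point DFT provides frequency interpolation.

DFT_9([x, 0, ...]) = [4, 3.2981-1.6908i, 1.5209-0.5383i, 4.0000-1.7321i, -1.8191-4.0437i, -1.8191+4.0437i, 4.0000+1.7321i, 1.5209+0.5383i, 3.2981+1.6908i]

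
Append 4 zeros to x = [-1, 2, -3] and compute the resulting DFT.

Original 3-point DFT: [-2, -0.5000-4.3301i, -0.5000+4.3301i]
Zero-padded 7-point DFT provides frequency interpolation.

DFT_7([x, 0, ...]) = [-2, 0.9145+1.3611i, 1.2579-3.2515i, -4.6724-3.2133i, -4.6724+3.2133i, 1.2579+3.2515i, 0.9145-1.3611i]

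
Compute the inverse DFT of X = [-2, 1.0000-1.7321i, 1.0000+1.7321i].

x[n] = (1/3) Σ(k=0 to 2) X[k] · e^(2πikn/3)

Computing each x[n]:
x[0] = 0
x[1] = 0
x[2] = -2

x = [0, 0, -2]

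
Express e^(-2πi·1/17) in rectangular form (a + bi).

ω_17^1 = e^(-2πi·1/17)
= cos(-2π·1/17) + i·sin(-2π·1/17)
= cos(-2π/17) + i·sin(-2π/17)

ω_17^1 = cos(-2π/17) + i·sin(-2π/17) = 0.9325-0.3612i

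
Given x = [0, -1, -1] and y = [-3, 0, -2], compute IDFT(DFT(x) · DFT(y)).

(x ⊛ y)[n] = Σ(m=0 to 2) x[m] · y[(n-m) mod 3]

Computing each output sample:
(x ⊛ y)[0] = 2
(x ⊛ y)[1] = 5
(x ⊛ y)[2] = 3

x ⊛ y = [2, 5, 3]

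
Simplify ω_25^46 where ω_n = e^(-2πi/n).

Since ω_25^25 = 1, powers reduce modulo 25.
46 mod 25 = 21
So ω_25^46 = ω_25^21 = e^(-2πi·21/25)

ω_25^46 = ω_25^21 = 0.5358+0.8443i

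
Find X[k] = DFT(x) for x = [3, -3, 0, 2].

X[k] = Σ(n=0 to 3) x[n] · ω_4^(nk)
where ω_4 = e^(-2πi/4)

Computing each X[k]:
X[0] = 2
X[1] = 3+5i
X[2] = 4
X[3] = 3-5i

X = [2, 3+5i, 4, 3-5i]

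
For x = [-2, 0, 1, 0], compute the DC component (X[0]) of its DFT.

X[0] = Σ(n=0 to 3) x[n] · ω_4^0 = Σ x[n]
= (-2) + (0) + (1) + (0)

X[0] = -1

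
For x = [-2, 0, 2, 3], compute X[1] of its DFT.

X[1] = Σ(n=0 to 3) x[n] · ω_4^(1n) where ω_4 = e^(-2πi/4)
= (-2)·ω_4^0 + (0)·ω_4^1 + (2)·ω_4^2 + (3)·ω_4^3

X[1] = -4+3i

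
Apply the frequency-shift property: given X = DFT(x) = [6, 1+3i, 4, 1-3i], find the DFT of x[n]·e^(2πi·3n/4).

Modulation property: DFT(ω_4^(-3n)·x[n]) = X[(k-3) mod 4], so circularly shift X by 3 positions.

X[k-3] = [1+3i, 4, 1-3i, 6]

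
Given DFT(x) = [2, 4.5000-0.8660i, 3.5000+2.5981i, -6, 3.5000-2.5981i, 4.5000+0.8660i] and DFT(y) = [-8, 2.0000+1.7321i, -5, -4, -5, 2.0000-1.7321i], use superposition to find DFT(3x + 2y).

By linearity: DFT(3x + 2y) = 3·DFT(x) + 2·DFT(y)
= 3·[2, 4.5000-0.8660i, 3.5000+2.5981i, -6, 3.5000-2.5981i, 4.5000+0.8660i] + 2·[-8, 2.0000+1.7321i, -5, -4, -5, 2.0000-1.7321i]

Computing element-wise:
Z[0] = 3·(2) + 2·(-8) = -10
Z[1] = 3·(4.5000-0.8660i) + 2·(2.0000+1.7321i) = 17.5000+0.8662i
Z[2] = 3·(3.5000+2.5981i) + 2·(-5) = 0.5000+7.7943i
Z[3] = 3·(-6) + 2·(-4) = -26
Z[4] = 3·(3.5000-2.5981i) + 2·(-5) = 0.5000-7.7943i
Z[5] = 3·(4.5000+0.8660i) + 2·(2.0000-1.7321i) = 17.5000-0.8662i

DFT(3x + 2y) = 3·X + 2·Y = [-10, 17.5000+0.8662i, 0.5000+7.7943i, -26, 0.5000-7.7943i, 17.5000-0.8662i]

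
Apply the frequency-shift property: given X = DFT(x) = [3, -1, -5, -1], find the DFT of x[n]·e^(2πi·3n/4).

Modulation property: DFT(ω_4^(-3n)·x[n]) = X[(k-3) mod 4], so circularly shift X by 3 positions.

X[k-3] = [-1, -5, -1, 3]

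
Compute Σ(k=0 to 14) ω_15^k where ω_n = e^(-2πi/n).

Sum of all nth roots of unity equals 0 for n > 1 (geometric series with r ≠ 1).

0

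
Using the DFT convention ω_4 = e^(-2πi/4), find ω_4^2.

ω_4^2 = e^(-2πi·2/4)
= cos(-2π·2/4) + i·sin(-2π·2/4)
= cos(-4π/4) + i·sin(-4π/4)

ω_4^2 = cos(-4π/4) + i·sin(-4π/4) = -1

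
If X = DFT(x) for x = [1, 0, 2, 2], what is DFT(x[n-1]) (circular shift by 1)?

Time shift by 1: X_shifted[k] = ω_4^(1k) · X[k]
Shifted x = [2, 1, 0, 2]

DFT(x[n-1]) = [5, 2+1i, -1, 2-1i]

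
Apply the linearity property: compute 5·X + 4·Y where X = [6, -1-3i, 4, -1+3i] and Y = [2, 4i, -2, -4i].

By linearity: DFT(5x + 4y) = 5·DFT(x) + 4·DFT(y)
= 5·[6, -1-3i, 4, -1+3i] + 4·[2, 4i, -2, -4i]

Computing element-wise:
Z[0] = 5·(6) + 4·(2) = 38
Z[1] = 5·(-1-3i) + 4·(4i) = -5+1i
Z[2] = 5·(4) + 4·(-2) = 12
Z[3] = 5·(-1+3i) + 4·(-4i) = -5-1i

DFT(5x + 4y) = 5·X + 4·Y = [38, -5+1i, 12, -5-1i]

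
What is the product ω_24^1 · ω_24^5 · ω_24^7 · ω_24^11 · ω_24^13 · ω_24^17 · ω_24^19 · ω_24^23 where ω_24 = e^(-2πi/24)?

The primitive 24th roots of unity are ω_24^k for k coprime to 24: k ∈ {1, 5, 7, 11, 13, 17, 19, 23}
Their product equals the constant term of the cyclotomic polynomial Φ_24(x) up to sign.
For n ≥ 3, the product of all primitive nth roots of unity is 1. (For n=1 it is 1; for n=2 it is -1.)

1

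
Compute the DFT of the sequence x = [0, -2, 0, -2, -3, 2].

X[k] = Σ(n=0 to 5) x[n] · ω_6^(nk)
where ω_6 = e^(-2πi/6)

Computing each X[k]:
X[0] = -5
X[1] = 3.5000+0.8660i
X[2] = -0.5000+6.0622i
X[3] = -1
X[4] = -0.5000-6.0622i
X[5] = 3.5000-0.8660i

X = [-5, 3.5000+0.8660i, -0.5000+6.0622i, -1, -0.5000-6.0622i, 3.5000-0.8660i]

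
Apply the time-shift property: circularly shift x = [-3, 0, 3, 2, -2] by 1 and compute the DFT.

Time shift by 1: X_shifted[k] = ω_5^(1k) · X[k]
Shifted x = [-2, -3, 0, 3, 2]

DFT(x[n-1]) = [0, -4.7361+6.5186i, -0.2639+0.0858i, -0.2639-0.0858i, -4.7361-6.5186i]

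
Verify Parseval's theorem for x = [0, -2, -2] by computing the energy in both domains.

Time domain:
Σ|x[n]|² = |0|² + |-2|² + |-2|² = 8.0000

Frequency domain:
(1/3)Σ|X[k]|² = (1/3)(|-4|² + |2|² + |2|²) = (1/3)·24.0000 = 8.0000

Both sides agree, confirming Parseval's theorem.

Σ|x[n]|² = (1/N)Σ|X[k]|² = 8.0000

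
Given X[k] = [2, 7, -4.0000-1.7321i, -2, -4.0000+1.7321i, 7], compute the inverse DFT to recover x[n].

x[n] = (1/6) Σ(k=0 to 5) X[k] · e^(2πikn/6)

Computing each x[n]:
x[0] = 1
x[1] = 3
x[2] = -1
x[3] = -3
x[4] = 0
x[5] = 2

x = [1, 3, -1, -3, 0, 2]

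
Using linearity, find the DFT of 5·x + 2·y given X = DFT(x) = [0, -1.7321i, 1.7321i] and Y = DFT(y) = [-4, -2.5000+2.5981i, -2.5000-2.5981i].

By linearity: DFT(5x + 2y) = 5·DFT(x) + 2·DFT(y)
= 5·[0, -1.7321i, 1.7321i] + 2·[-4, -2.5000+2.5981i, -2.5000-2.5981i]

Computing element-wise:
Z[0] = 5·(0) + 2·(-4) = -8
Z[1] = 5·(-1.7321i) + 2·(-2.5000+2.5981i) = -5.0000-3.4643i
Z[2] = 5·(1.7321i) + 2·(-2.5000-2.5981i) = -5.0000+3.4643i

DFT(5x + 2y) = 5·X + 2·Y = [-8, -5.0000-3.4643i, -5.0000+3.4643i]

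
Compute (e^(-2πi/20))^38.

Since ω_20^20 = 1, powers reduce modulo 20.
38 mod 20 = 18
So ω_20^38 = ω_20^18 = e^(-2πi·18/20)

ω_20^38 = ω_20^18 = 0.8090+0.5878i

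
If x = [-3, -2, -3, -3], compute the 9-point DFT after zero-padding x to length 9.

Original 4-point DFT: [-11, -1i, -1, 1i]
Zero-padded 9-point DFT provides frequency interpolation.

DFT_9([x, 0, ...]) = [-11, -3.5530+6.8381i, 0.9718+0.3976i, -3.5000-0.8660i, -1.9187+1.3538i, -1.9187-1.3538i, -3.5000+0.8660i, 0.9718-0.3976i, -3.5530-6.8381i]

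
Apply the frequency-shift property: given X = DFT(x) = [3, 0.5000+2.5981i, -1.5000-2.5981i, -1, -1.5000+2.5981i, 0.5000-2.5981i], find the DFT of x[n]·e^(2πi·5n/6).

Modulation property: DFT(ω_6^(-5n)·x[n]) = X[(k-5) mod 6], so circularly shift X by 5 positions.

X[k-5] = [0.5000+2.5981i, -1.5000-2.5981i, -1, -1.5000+2.5981i, 0.5000-2.5981i, 3]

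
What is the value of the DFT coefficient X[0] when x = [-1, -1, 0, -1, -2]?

X[0] = Σ(n=0 to 4) x[n] · ω_5^0 = Σ x[n]
= (-1) + (-1) + (0) + (-1) + (-2)

X[0] = -5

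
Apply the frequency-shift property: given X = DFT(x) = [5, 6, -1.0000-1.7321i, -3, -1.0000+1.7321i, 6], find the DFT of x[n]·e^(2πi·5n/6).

Modulation property: DFT(ω_6^(-5n)·x[n]) = X[(k-5) mod 6], so circularly shift X by 5 positions.

X[k-5] = [6, -1.0000-1.7321i, -3, -1.0000+1.7321i, 6, 5]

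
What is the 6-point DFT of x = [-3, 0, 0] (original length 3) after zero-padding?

Original 3-point DFT: [-3, -3, -3]
Zero-padded 6-point DFT provides frequency interpolation.

DFT_6([x, 0, ...]) = [-3, -3, -3, -3, -3, -3]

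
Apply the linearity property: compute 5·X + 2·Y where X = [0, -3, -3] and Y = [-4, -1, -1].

By linearity: DFT(5x + 2y) = 5·DFT(x) + 2·DFT(y)
= 5·[0, -3, -3] + 2·[-4, -1, -1]

Computing element-wise:
Z[0] = 5·(0) + 2·(-4) = -8
Z[1] = 5·(-3) + 2·(-1) = -17
Z[2] = 5·(-3) + 2·(-1) = -17

DFT(5x + 2y) = 5·X + 2·Y = [-8, -17, -17]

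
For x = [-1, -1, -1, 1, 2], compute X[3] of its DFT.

X[3] = Σ(n=0 to 4) x[n] · ω_5^(3n) where ω_5 = e^(-2πi/5)
= (-1)·ω_5^0 + (-1)·ω_5^3 + (-1)·ω_5^6 + (1)·ω_5^9 + (2)·ω_5^12

X[3] = -1.8090+0.1388i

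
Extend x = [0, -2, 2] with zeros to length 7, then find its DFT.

Original 3-point DFT: [0, 3.4641i, -3.4641i]
Zero-padded 7-point DFT provides frequency interpolation.

DFT_7([x, 0, ...]) = [0, -1.6920-0.3862i, -1.3569+2.8176i, 3.0489+2.4314i, 3.0489-2.4314i, -1.3569-2.8176i, -1.6920+0.3862i]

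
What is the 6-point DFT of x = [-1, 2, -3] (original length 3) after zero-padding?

Original 3-point DFT: [-2, -0.5000-4.3301i, -0.5000+4.3301i]
Zero-padded 6-point DFT provides frequency interpolation.

DFT_6([x, 0, ...]) = [-2, 1.5000+0.8660i, -0.5000-4.3301i, -6, -0.5000+4.3301i, 1.5000-0.8660i]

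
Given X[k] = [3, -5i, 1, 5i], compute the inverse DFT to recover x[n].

x[n] = (1/4) Σ(k=0 to 3) X[k] · e^(2πikn/4)

Computing each x[n]:
x[0] = 1
x[1] = 3
x[2] = 1
x[3] = -2

x = [1, 3, 1, -2]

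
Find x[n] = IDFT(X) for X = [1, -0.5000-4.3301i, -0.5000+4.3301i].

x[n] = (1/3) Σ(k=0 to 2) X[k] · e^(2πikn/3)

Computing each x[n]:
x[0] = 0
x[1] = 3
x[2] = -2

x = [0, 3, -2]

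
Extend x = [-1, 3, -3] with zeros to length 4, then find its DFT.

Original 3-point DFT: [-1, -1.0000-5.1962i, -1.0000+5.1962i]
Zero-padded 4-point DFT provides frequency interpolation.

DFT_4([x, 0, ...]) = [-1, 2-3i, -7, 2+3i]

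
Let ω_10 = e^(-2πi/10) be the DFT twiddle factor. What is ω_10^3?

ω_10^3 = e^(-2πi·3/10)
= cos(-2π·3/10) + i·sin(-2π·3/10)
= cos(-6π/10) + i·sin(-6π/10)

ω_10^3 = cos(-6π/10) + i·sin(-6π/10) = -0.3090-0.9511i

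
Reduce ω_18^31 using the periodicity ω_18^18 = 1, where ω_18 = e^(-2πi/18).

Since ω_18^18 = 1, powers reduce modulo 18.
31 mod 18 = 13
So ω_18^31 = ω_18^13 = e^(-2πi·13/18)

ω_18^31 = ω_18^13 = -0.1736+0.9848i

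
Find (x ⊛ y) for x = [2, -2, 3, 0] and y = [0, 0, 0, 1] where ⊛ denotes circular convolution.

(x ⊛ y)[n] = Σ(m=0 to 3) x[m] · y[(n-m) mod 4]

Computing each output sample:
(x ⊛ y)[0] = -2
(x ⊛ y)[1] = 3
(x ⊛ y)[2] = 0
(x ⊛ y)[3] = 2

x ⊛ y = [-2, 3, 0, 2]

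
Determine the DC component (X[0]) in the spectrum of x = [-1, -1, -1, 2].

X[0] = Σ(n=0 to 3) x[n] · ω_4^0 = Σ x[n]
= (-1) + (-1) + (-1) + (2)

X[0] = -1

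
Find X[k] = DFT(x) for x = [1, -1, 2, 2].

X[k] = Σ(n=0 to 3) x[n] · ω_4^(nk)
where ω_4 = e^(-2πi/4)

Computing each X[k]:
X[0] = 4
X[1] = -1+3i
X[2] = 2
X[3] = -1-3i

X = [4, -1+3i, 2, -1-3i]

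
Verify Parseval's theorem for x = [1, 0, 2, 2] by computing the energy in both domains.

Time domain:
Σ|x[n]|² = |1|² + |0|² + |2|² + |2|² = 9.0000

Frequency domain:
(1/4)Σ|X[k]|² = (1/4)(|5|² + |-1+2i|² + |1|² + |-1-2i|²) = (1/4)·36.0000 = 9.0000

Both sides agree, confirming Parseval's theorem.

Σ|x[n]|² = (1/N)Σ|X[k]|² = 9.0000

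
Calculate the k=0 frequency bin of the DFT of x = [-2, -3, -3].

X[0] = Σ(n=0 to 2) x[n] · ω_3^0 = Σ x[n]
= (-2) + (-3) + (-3)

X[0] = -8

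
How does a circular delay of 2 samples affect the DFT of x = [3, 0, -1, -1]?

Time shift by 2: X_shifted[k] = ω_4^(2k) · X[k]
Shifted x = [-1, -1, 3, 0]

DFT(x[n-2]) = [1, -4+1i, 3, -4-1i]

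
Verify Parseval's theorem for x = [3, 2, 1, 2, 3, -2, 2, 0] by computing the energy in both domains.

Time domain:
Σ|x[n]|² = |3|² + |2|² + |1|² + |2|² + |3|² + |-2|² + |2|² + |0|² = 35.0000

Frequency domain:
(1/8)Σ|X[k]|² = (1/8)(|11|² + |1.4142-3.2426i|² + |3+2i|² + |-1.4142-5.2426i|² + |7|² + |-1.4142+5.2426i|² + |3-2i|² + |1.4142+3.2426i|²) = (1/8)·280.0000 = 35.0000

Both sides agree, confirming Parseval's theorem.

Σ|x[n]|² = (1/N)Σ|X[k]|² = 35.0000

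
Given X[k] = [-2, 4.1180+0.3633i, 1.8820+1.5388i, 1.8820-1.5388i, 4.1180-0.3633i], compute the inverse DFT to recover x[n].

x[n] = (1/5) Σ(k=0 to 4) X[k] · e^(2πikn/5)

Computing each x[n]:
x[0] = 2
x[1] = -1
x[2] = -1
x[3] = -2
x[4] = 0

x = [2, -1, -1, -2, 0]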